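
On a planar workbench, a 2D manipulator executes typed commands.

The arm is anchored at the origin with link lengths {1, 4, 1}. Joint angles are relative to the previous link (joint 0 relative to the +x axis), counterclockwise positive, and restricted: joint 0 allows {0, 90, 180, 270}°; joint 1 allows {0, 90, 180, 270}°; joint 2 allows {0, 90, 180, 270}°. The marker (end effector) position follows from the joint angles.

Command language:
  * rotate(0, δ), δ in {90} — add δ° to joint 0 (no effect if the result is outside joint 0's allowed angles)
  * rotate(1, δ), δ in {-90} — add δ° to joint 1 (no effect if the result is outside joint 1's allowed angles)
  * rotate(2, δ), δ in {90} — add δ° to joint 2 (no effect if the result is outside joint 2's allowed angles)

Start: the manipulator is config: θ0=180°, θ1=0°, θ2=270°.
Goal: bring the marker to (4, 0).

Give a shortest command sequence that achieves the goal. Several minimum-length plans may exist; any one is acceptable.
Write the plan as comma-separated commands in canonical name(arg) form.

rotate(2, 90), rotate(1, -90), rotate(1, -90)

initial: config: θ0=180°, θ1=0°, θ2=270°
[1] after rotate(2, 90): config: θ0=180°, θ1=0°, θ2=0°
[2] after rotate(1, -90): config: θ0=180°, θ1=270°, θ2=0°
[3] after rotate(1, -90): config: θ0=180°, θ1=180°, θ2=0°
shorter routes all fall short; 3 is best.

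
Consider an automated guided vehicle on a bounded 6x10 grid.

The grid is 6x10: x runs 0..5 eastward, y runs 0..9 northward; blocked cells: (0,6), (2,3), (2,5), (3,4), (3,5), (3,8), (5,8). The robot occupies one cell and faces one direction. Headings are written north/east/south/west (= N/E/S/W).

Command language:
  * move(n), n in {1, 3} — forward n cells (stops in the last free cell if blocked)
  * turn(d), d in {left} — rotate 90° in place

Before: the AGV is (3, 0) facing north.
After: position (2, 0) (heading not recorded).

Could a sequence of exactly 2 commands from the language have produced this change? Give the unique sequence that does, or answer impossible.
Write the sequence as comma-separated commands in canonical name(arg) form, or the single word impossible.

turn(left), move(1)

key: running move(1) before turn(left) would end elsewhere — order is forced
start: (3, 0) facing north
1. turn(left) → (3, 0) facing west
2. move(1) → (2, 0) facing west
uniquely the one of 9 2-step routes that fits.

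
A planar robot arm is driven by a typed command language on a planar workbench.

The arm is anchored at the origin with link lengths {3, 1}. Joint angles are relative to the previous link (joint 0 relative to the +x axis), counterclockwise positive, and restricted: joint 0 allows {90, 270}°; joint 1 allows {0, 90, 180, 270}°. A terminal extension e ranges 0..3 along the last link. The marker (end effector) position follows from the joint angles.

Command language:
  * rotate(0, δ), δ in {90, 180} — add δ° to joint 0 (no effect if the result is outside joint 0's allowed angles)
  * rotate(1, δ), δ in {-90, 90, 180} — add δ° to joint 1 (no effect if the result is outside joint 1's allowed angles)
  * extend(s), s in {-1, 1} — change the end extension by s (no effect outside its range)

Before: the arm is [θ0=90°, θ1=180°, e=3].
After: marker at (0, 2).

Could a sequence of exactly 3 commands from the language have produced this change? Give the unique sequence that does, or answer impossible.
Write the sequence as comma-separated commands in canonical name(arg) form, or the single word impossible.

extend(-1), extend(-1), extend(-1)

begin: [θ0=90°, θ1=180°, e=3]
1. extend(-1) → [θ0=90°, θ1=180°, e=2]
2. extend(-1) → [θ0=90°, θ1=180°, e=1]
3. extend(-1) → [θ0=90°, θ1=180°, e=0]
uniquely the one of 343 3-step routes that fits.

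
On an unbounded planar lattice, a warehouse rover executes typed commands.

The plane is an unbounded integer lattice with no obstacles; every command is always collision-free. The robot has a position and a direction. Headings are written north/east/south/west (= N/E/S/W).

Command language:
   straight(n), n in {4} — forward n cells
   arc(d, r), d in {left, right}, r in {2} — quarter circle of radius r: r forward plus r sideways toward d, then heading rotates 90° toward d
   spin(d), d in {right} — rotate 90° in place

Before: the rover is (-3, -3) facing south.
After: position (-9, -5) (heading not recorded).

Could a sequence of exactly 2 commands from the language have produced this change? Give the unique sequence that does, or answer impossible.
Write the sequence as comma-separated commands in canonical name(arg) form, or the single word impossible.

arc(right, 2), straight(4)

key: running straight(4) before arc(right, 2) would end elsewhere — order is forced
start: (-3, -3) facing south
1. arc(right, 2) → (-5, -5) facing west
2. straight(4) → (-9, -5) facing west
no rival 2-sequence matches.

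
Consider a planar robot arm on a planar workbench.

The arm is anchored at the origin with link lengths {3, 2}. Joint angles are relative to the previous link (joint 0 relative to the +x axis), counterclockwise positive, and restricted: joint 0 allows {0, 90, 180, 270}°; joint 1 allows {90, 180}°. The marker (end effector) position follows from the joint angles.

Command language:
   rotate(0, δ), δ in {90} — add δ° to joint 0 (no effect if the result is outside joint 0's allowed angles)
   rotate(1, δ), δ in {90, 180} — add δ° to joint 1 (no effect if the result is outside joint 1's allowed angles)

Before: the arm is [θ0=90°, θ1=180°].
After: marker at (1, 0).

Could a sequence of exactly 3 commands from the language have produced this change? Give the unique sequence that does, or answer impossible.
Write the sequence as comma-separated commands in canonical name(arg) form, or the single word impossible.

rotate(0, 90), rotate(0, 90), rotate(0, 90)

from: [θ0=90°, θ1=180°]
t=1 rotate(0, 90) ⇒ [θ0=180°, θ1=180°]
t=2 rotate(0, 90) ⇒ [θ0=270°, θ1=180°]
t=3 rotate(0, 90) ⇒ [θ0=0°, θ1=180°]
uniquely the one of 27 3-step routes that fits.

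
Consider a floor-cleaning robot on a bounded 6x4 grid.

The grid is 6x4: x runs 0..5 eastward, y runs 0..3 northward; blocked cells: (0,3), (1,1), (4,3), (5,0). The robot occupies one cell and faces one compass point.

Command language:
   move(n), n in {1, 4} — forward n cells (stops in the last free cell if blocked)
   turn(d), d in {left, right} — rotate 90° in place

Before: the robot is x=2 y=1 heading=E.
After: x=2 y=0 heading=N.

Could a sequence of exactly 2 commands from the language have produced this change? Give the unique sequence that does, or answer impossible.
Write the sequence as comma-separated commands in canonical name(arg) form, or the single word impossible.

no 2-step route produces this change.

impossible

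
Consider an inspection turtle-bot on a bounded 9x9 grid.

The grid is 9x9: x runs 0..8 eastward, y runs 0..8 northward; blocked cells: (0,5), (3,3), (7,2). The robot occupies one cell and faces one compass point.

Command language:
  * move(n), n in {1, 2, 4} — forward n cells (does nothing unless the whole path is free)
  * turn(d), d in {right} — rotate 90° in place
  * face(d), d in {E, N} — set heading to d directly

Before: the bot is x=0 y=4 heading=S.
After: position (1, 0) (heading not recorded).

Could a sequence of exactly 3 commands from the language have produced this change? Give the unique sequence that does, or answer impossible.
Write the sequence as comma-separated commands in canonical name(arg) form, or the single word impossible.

move(4), face(E), move(1)

key: order matters: swapping move(4) and move(1) lands elsewhere
t0: x=0 y=4 heading=S
1. move(4) → x=0 y=0 heading=S
2. face(E) → x=0 y=0 heading=E
3. move(1) → x=1 y=0 heading=E
all 216 alternatives checked — unique.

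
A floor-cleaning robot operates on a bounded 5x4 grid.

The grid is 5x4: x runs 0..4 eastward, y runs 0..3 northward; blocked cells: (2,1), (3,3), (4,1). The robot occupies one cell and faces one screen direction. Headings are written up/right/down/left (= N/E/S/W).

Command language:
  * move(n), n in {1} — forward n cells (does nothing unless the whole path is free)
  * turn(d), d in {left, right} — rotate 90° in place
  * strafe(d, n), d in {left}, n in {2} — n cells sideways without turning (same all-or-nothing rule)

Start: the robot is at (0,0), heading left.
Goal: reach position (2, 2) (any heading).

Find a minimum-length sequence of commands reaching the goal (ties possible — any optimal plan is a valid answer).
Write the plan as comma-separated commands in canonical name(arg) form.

begin: at (0,0), heading left
[1] after turn(left): at (0,0), heading down
[2] after turn(left): at (0,0), heading right
[3] after strafe(left, 2): at (0,2), heading right
[4] after move(1): at (1,2), heading right
[5] after move(1): at (2,2), heading right
nothing shorter than 5 reaches the goal.

turn(left), turn(left), strafe(left, 2), move(1), move(1)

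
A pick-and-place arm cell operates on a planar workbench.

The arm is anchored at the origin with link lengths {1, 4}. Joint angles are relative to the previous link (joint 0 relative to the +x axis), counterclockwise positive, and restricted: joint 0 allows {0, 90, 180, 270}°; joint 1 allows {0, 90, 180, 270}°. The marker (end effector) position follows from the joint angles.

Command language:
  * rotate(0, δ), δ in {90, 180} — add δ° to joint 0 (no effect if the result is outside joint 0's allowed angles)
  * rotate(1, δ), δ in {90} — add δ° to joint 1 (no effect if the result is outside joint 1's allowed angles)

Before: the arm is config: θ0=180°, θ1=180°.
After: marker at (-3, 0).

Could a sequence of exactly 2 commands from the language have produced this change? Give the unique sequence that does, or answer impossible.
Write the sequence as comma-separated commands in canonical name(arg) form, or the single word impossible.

from: config: θ0=180°, θ1=180°
[1] after rotate(0, 90): config: θ0=270°, θ1=180°
[2] after rotate(0, 90): config: θ0=0°, θ1=180°
no rival 2-sequence matches.

rotate(0, 90), rotate(0, 90)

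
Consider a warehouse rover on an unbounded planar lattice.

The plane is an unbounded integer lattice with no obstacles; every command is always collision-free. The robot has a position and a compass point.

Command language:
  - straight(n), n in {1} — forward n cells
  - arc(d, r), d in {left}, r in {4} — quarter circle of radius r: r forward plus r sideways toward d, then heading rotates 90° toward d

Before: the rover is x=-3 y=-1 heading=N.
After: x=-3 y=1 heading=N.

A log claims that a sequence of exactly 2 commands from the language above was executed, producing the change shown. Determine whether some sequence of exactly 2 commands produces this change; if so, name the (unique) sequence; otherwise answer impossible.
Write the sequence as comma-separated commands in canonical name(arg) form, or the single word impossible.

straight(1), straight(1)

key: still facing N at the end — nothing in the sequence rotates
begin: x=-3 y=-1 heading=N
[1] after straight(1): x=-3 y=0 heading=N
[2] after straight(1): x=-3 y=1 heading=N
no other 2-command option fits: unique.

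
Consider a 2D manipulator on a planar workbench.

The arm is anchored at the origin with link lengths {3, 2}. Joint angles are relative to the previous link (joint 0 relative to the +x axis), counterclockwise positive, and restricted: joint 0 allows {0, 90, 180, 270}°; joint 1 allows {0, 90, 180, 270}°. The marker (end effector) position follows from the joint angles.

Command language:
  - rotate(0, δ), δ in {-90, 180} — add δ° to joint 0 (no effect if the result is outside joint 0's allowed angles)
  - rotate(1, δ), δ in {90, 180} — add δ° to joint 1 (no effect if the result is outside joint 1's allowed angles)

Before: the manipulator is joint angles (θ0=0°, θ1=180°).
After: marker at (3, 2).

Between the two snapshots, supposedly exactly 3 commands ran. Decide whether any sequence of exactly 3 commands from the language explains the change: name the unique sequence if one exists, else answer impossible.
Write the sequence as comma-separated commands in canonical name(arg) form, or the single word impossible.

begin: joint angles (θ0=0°, θ1=180°)
[1] after rotate(1, 90): joint angles (θ0=0°, θ1=270°)
[2] after rotate(1, 90): joint angles (θ0=0°, θ1=0°)
[3] after rotate(1, 90): joint angles (θ0=0°, θ1=90°)
uniquely the one of 64 3-step routes that fits.

rotate(1, 90), rotate(1, 90), rotate(1, 90)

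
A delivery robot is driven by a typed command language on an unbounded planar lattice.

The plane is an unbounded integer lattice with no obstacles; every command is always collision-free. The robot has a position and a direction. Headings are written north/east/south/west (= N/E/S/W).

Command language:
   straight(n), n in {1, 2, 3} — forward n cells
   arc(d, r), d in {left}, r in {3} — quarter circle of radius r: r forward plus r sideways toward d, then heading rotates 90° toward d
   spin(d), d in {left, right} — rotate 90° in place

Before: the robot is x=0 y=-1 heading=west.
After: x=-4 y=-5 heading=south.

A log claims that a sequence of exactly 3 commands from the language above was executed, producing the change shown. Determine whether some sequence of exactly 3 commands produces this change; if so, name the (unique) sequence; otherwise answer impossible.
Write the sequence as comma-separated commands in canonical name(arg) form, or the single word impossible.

key: cell and facing (now S) both changed — the 3 commands mix motion and turning
t0: x=0 y=-1 heading=west
[1] after straight(1): x=-1 y=-1 heading=west
[2] after arc(left, 3): x=-4 y=-4 heading=south
[3] after straight(1): x=-4 y=-5 heading=south
uniquely the one of 216 3-step routes that fits.

straight(1), arc(left, 3), straight(1)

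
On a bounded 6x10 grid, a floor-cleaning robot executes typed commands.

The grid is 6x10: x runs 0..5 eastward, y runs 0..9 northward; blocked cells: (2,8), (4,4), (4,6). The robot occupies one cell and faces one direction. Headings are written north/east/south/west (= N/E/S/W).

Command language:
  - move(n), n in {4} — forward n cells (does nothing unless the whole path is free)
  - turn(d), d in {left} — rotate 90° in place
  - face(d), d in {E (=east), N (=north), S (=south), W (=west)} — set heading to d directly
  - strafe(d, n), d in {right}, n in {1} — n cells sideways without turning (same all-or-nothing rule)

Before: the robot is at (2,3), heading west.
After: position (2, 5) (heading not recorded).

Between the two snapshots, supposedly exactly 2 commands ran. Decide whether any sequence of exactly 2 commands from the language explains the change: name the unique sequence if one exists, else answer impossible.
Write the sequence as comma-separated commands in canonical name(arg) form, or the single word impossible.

strafe(right, 1), strafe(right, 1)

begin: at (2,3), heading west
1. strafe(right, 1) → at (2,4), heading west
2. strafe(right, 1) → at (2,5), heading west
no rival 2-sequence matches.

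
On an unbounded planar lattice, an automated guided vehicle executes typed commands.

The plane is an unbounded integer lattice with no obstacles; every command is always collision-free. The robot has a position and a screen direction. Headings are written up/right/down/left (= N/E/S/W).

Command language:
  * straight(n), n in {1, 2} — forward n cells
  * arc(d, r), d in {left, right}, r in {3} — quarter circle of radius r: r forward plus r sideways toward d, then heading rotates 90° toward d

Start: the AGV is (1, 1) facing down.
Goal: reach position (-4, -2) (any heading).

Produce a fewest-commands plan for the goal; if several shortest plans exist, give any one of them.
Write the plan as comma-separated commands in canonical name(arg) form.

initial: (1, 1) facing down
[1] after arc(right, 3): (-2, -2) facing left
[2] after straight(2): (-4, -2) facing left
shorter routes all fall short; 2 is best.

arc(right, 3), straight(2)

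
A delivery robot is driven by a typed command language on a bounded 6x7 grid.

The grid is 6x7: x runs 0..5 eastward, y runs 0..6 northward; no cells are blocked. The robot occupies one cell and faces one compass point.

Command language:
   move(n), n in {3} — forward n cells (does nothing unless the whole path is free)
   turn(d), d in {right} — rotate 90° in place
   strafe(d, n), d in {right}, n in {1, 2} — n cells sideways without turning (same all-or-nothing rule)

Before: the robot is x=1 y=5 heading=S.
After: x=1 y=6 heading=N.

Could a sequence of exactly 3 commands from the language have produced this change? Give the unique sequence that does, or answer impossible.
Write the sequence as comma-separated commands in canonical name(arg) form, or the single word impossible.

turn(right), strafe(right, 1), turn(right)

key: position moved to (1,6) AND the heading swung to N — translation plus rotation needed
begin: x=1 y=5 heading=S
[1] after turn(right): x=1 y=5 heading=W
[2] after strafe(right, 1): x=1 y=6 heading=W
[3] after turn(right): x=1 y=6 heading=N
all 64 alternatives checked — unique.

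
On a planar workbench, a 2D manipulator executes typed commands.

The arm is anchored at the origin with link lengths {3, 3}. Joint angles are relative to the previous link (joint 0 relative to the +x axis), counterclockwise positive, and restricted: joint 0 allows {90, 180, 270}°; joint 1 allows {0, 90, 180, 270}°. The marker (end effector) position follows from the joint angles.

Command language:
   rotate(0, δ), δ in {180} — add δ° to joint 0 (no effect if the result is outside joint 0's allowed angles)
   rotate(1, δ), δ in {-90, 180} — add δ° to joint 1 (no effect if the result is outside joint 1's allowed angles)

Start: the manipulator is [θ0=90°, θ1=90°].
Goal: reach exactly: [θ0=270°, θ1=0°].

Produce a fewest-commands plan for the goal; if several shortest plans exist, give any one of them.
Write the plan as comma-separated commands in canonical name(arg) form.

rotate(1, -90), rotate(0, 180)

t0: [θ0=90°, θ1=90°]
[1] after rotate(1, -90): [θ0=90°, θ1=0°]
[2] after rotate(0, 180): [θ0=270°, θ1=0°]
no 1-step plan works, so 2 is optimal.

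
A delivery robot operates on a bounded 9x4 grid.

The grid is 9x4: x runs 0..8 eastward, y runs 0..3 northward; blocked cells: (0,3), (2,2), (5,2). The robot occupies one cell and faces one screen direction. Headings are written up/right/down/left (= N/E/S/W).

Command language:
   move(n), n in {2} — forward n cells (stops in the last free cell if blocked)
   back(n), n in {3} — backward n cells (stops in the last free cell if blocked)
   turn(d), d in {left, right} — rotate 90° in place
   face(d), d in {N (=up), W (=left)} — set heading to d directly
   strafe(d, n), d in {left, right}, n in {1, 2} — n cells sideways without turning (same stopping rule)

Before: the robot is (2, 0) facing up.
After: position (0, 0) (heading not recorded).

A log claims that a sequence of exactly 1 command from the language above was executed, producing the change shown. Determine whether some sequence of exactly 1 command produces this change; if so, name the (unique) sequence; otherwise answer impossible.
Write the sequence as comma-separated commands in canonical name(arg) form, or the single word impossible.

strafe(left, 2)

start: (2, 0) facing up
[1] after strafe(left, 2): (0, 0) facing up
no rival 1-sequence matches.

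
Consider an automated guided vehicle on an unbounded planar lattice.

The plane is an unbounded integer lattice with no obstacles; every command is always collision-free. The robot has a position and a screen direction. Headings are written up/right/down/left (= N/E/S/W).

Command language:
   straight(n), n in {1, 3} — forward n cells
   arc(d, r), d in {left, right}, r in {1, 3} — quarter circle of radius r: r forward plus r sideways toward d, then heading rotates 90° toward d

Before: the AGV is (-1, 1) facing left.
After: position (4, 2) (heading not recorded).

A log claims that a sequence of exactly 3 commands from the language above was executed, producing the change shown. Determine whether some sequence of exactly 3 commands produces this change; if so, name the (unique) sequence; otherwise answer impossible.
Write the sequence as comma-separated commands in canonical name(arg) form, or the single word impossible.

key: running arc(right, 3) before arc(right, 1) would end elsewhere — order is forced
from: (-1, 1) facing left
1. arc(right, 1) → (-2, 2) facing up
2. arc(right, 3) → (1, 5) facing right
3. arc(right, 3) → (4, 2) facing down
uniquely the one of 216 3-step routes that fits.

arc(right, 1), arc(right, 3), arc(right, 3)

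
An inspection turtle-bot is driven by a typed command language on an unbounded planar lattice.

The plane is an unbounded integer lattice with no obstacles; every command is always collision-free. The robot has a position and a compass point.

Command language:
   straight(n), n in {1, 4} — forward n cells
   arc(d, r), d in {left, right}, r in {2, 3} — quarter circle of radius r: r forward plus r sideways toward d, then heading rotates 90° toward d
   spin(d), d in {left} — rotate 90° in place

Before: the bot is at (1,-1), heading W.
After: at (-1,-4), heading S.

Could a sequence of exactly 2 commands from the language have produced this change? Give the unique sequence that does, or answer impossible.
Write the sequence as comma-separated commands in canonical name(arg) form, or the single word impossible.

arc(left, 2), straight(1)

key: cell and facing (now S) both changed — the 2 commands mix motion and turning
t0: at (1,-1), heading W
t=1 arc(left, 2) ⇒ at (-1,-3), heading S
t=2 straight(1) ⇒ at (-1,-4), heading S
uniquely the one of 49 2-step routes that fits.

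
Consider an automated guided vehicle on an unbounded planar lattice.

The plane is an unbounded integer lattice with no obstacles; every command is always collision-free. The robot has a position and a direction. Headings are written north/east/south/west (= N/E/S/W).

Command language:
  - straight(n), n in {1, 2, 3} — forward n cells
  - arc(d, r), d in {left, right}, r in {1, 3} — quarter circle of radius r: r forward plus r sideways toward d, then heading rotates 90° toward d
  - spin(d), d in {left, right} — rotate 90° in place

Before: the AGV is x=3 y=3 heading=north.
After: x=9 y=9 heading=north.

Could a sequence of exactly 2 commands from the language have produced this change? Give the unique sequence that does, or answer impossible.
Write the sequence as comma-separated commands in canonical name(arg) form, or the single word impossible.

arc(right, 3), arc(left, 3)

key: heading stays N — rotations cancel among the 2 commands
start: x=3 y=3 heading=north
1. arc(right, 3) → x=6 y=6 heading=east
2. arc(left, 3) → x=9 y=9 heading=north
all 81 alternatives checked — unique.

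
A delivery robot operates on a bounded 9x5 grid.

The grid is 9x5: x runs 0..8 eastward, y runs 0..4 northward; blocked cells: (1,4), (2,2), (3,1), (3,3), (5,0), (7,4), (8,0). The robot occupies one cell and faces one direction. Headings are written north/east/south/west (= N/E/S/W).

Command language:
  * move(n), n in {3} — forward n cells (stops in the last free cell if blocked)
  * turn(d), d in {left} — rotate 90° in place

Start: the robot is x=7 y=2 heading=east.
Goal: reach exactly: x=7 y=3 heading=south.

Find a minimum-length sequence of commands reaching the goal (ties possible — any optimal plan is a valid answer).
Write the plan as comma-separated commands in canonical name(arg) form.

initial: x=7 y=2 heading=east
t=1 turn(left) ⇒ x=7 y=2 heading=north
t=2 move(3) ⇒ x=7 y=3 heading=north
t=3 turn(left) ⇒ x=7 y=3 heading=west
t=4 turn(left) ⇒ x=7 y=3 heading=south
nothing shorter than 4 reaches the goal.

turn(left), move(3), turn(left), turn(left)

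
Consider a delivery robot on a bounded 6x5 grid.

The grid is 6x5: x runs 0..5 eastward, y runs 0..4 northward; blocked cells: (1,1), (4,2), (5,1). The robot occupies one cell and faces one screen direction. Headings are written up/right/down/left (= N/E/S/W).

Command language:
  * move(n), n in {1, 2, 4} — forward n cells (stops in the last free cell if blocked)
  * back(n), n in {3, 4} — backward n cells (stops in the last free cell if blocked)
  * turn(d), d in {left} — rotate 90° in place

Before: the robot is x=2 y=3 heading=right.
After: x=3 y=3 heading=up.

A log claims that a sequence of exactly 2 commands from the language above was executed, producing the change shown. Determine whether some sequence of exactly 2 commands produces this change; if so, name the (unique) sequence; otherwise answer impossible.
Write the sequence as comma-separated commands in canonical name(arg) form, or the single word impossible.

move(1), turn(left)

key: cell and facing (now N) both changed — the 2 commands mix motion and turning
t0: x=2 y=3 heading=right
[1] after move(1): x=3 y=3 heading=right
[2] after turn(left): x=3 y=3 heading=up
no other 2-command option fits: unique.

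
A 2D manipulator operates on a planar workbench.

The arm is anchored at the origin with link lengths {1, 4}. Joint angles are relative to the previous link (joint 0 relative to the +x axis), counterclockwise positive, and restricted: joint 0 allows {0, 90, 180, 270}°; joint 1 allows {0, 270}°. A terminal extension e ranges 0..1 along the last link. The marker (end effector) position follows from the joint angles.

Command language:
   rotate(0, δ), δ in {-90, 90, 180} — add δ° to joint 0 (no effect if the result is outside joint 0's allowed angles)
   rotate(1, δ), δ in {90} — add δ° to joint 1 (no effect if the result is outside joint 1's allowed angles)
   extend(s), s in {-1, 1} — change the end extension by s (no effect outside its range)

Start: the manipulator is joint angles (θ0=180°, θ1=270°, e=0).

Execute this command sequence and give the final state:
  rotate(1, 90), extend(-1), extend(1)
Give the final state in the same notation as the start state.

initial: joint angles (θ0=180°, θ1=270°, e=0)
t=1 rotate(1, 90) ⇒ joint angles (θ0=180°, θ1=0°, e=0)
t=2 extend(-1) ⇒ joint angles (θ0=180°, θ1=0°, e=0)
t=3 extend(1) ⇒ joint angles (θ0=180°, θ1=0°, e=1)

joint angles (θ0=180°, θ1=0°, e=1)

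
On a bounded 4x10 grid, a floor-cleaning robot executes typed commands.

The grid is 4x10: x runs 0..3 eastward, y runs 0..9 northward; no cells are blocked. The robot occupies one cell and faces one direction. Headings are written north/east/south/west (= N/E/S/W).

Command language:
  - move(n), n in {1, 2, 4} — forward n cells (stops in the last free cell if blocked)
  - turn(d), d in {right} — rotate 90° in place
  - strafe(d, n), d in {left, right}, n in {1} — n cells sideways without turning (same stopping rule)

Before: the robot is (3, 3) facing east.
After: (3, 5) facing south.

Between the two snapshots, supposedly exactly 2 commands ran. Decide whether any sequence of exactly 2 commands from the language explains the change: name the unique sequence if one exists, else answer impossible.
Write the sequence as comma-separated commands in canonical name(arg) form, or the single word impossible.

no 2-step route produces this change.

impossible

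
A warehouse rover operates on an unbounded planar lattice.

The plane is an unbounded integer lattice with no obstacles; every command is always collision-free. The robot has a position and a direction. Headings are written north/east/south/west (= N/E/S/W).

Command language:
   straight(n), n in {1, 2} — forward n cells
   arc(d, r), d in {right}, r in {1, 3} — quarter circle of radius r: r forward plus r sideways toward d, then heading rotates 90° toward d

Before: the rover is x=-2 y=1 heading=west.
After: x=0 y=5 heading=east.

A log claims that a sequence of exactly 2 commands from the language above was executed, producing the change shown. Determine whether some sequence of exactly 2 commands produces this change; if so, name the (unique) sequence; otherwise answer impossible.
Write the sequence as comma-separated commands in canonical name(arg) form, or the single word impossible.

key: running arc(right, 3) before arc(right, 1) would end elsewhere — order is forced
begin: x=-2 y=1 heading=west
step 1 (arc(right, 1)): x=-3 y=2 heading=north
step 2 (arc(right, 3)): x=0 y=5 heading=east
no other 2-command option fits: unique.

arc(right, 1), arc(right, 3)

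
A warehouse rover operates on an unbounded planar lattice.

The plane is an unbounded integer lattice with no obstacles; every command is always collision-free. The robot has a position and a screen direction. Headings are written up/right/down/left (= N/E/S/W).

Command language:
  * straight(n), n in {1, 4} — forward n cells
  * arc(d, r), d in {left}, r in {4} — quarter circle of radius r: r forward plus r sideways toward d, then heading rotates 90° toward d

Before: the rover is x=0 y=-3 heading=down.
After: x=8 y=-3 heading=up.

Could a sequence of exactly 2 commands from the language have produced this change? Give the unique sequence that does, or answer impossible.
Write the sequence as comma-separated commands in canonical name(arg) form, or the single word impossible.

key: position moved to (8,-3) AND the heading swung to N — translation plus rotation needed
from: x=0 y=-3 heading=down
1. arc(left, 4) → x=4 y=-7 heading=right
2. arc(left, 4) → x=8 y=-3 heading=up
uniquely the one of 9 2-step routes that fits.

arc(left, 4), arc(left, 4)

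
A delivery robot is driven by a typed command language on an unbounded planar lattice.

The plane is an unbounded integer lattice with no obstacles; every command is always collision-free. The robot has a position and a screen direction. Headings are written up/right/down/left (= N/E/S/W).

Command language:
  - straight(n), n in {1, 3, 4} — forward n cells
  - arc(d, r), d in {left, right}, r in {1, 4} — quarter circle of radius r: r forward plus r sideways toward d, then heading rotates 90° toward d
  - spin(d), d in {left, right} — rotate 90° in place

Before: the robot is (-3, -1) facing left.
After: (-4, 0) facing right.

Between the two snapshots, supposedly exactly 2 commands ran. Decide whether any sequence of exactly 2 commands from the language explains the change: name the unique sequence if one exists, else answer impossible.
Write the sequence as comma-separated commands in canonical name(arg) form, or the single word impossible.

arc(right, 1), spin(right)

key: running spin(right) before arc(right, 1) would end elsewhere — order is forced
initial: (-3, -1) facing left
1. arc(right, 1) → (-4, 0) facing up
2. spin(right) → (-4, 0) facing right
uniquely the one of 81 2-step routes that fits.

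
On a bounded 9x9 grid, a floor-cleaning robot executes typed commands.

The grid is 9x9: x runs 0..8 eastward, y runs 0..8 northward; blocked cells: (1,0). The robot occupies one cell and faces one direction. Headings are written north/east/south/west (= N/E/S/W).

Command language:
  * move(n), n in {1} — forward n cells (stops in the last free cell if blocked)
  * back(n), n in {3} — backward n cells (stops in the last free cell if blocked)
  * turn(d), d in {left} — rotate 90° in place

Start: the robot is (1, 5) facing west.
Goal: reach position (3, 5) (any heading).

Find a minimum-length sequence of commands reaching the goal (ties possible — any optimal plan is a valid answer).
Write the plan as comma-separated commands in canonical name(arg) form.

t0: (1, 5) facing west
[1] after move(1): (0, 5) facing west
[2] after back(3): (3, 5) facing west
shorter routes all fall short; 2 is best.

move(1), back(3)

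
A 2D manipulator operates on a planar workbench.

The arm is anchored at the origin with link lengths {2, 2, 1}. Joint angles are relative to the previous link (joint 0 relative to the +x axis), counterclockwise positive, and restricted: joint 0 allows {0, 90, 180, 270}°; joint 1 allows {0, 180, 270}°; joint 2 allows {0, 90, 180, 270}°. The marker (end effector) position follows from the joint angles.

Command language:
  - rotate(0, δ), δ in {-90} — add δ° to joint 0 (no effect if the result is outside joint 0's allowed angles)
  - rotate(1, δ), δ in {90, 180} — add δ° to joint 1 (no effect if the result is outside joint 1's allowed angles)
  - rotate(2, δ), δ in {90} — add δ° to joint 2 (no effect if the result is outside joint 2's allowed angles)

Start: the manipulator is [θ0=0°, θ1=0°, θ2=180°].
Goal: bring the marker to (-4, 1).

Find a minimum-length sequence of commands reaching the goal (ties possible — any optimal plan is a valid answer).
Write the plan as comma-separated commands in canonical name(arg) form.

t0: [θ0=0°, θ1=0°, θ2=180°]
1. rotate(0, -90) → [θ0=270°, θ1=0°, θ2=180°]
2. rotate(0, -90) → [θ0=180°, θ1=0°, θ2=180°]
3. rotate(2, 90) → [θ0=180°, θ1=0°, θ2=270°]
no 2-step plan works, so 3 is optimal.

rotate(0, -90), rotate(0, -90), rotate(2, 90)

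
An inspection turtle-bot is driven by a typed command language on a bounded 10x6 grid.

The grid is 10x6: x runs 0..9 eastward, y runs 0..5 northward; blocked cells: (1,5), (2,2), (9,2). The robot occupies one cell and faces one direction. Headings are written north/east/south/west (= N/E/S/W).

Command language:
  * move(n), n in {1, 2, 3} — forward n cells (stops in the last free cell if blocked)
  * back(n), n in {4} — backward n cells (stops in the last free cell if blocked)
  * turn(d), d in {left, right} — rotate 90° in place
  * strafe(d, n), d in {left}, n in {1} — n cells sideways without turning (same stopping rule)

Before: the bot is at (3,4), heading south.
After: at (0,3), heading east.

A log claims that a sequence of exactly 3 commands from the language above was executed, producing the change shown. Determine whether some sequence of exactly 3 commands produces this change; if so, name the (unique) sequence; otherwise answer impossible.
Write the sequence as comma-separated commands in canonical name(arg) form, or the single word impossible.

move(1), turn(left), back(4)

key: order matters: swapping move(1) and back(4) lands elsewhere
t0: at (3,4), heading south
[1] after move(1): at (3,3), heading south
[2] after turn(left): at (3,3), heading east
[3] after back(4): at (0,3), heading east
uniquely the one of 343 3-step routes that fits.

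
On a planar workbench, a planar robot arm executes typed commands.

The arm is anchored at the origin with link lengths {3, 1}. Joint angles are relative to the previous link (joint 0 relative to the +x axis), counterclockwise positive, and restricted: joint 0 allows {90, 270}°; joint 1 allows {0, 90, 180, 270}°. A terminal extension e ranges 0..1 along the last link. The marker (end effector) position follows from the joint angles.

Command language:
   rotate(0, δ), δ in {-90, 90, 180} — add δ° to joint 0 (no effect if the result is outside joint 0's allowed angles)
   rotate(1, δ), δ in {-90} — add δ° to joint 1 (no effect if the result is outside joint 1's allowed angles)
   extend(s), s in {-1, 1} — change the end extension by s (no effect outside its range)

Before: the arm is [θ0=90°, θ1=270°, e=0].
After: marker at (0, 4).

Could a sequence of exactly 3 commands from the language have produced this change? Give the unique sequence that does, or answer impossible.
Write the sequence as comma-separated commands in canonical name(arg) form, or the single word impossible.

rotate(1, -90), rotate(1, -90), rotate(1, -90)

begin: [θ0=90°, θ1=270°, e=0]
1. rotate(1, -90) → [θ0=90°, θ1=180°, e=0]
2. rotate(1, -90) → [θ0=90°, θ1=90°, e=0]
3. rotate(1, -90) → [θ0=90°, θ1=0°, e=0]
no other 3-command option fits: unique.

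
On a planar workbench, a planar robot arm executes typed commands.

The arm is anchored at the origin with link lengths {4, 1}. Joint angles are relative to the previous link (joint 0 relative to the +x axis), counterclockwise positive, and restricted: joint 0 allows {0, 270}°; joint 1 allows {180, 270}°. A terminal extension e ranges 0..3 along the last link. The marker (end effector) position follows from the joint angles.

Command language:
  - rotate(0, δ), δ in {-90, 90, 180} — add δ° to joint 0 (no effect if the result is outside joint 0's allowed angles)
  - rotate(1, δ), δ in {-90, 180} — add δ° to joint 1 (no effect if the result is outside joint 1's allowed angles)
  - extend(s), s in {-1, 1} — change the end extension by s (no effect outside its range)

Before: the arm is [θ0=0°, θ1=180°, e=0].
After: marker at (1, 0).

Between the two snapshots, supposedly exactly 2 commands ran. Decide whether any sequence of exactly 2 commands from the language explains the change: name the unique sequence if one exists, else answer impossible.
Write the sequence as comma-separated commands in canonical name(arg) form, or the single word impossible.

start: [θ0=0°, θ1=180°, e=0]
[1] after extend(1): [θ0=0°, θ1=180°, e=1]
[2] after extend(1): [θ0=0°, θ1=180°, e=2]
no other 2-command option fits: unique.

extend(1), extend(1)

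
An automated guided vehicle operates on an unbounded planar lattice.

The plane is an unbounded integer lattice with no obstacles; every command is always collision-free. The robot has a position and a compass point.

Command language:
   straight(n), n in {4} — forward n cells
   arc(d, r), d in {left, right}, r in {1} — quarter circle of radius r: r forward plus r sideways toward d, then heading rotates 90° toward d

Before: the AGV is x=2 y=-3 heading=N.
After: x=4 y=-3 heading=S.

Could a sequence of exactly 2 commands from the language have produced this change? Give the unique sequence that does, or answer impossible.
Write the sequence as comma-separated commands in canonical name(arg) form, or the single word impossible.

arc(right, 1), arc(right, 1)

key: position moved to (4,-3) AND the heading swung to S — translation plus rotation needed
start: x=2 y=-3 heading=N
[1] after arc(right, 1): x=3 y=-2 heading=E
[2] after arc(right, 1): x=4 y=-3 heading=S
no other 2-command option fits: unique.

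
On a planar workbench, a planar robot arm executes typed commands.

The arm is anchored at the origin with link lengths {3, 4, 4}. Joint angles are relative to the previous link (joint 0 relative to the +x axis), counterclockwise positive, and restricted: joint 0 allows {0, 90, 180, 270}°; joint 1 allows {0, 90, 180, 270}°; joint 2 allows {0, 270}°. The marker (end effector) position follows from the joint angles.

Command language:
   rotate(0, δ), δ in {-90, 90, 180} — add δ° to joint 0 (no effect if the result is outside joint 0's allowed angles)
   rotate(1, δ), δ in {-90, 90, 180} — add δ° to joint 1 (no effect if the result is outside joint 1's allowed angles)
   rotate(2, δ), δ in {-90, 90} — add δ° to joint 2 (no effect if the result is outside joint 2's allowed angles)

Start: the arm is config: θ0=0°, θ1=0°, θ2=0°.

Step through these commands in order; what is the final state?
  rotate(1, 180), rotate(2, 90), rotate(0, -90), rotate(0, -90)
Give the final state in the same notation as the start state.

from: config: θ0=0°, θ1=0°, θ2=0°
[1] after rotate(1, 180): config: θ0=0°, θ1=180°, θ2=0°
[2] after rotate(2, 90): config: θ0=0°, θ1=180°, θ2=0°
[3] after rotate(0, -90): config: θ0=270°, θ1=180°, θ2=0°
[4] after rotate(0, -90): config: θ0=180°, θ1=180°, θ2=0°

config: θ0=180°, θ1=180°, θ2=0°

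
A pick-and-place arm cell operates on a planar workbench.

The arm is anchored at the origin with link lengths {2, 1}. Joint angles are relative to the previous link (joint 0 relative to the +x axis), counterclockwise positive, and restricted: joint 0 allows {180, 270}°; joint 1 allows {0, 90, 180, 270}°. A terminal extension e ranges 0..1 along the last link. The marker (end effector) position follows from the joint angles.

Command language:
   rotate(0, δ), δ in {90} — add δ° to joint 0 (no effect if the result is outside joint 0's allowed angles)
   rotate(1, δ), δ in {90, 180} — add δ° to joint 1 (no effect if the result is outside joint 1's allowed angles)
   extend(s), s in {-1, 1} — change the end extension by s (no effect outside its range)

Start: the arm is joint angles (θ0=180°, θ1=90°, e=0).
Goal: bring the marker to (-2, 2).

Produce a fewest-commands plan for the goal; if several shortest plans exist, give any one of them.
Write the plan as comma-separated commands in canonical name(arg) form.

start: joint angles (θ0=180°, θ1=90°, e=0)
1. extend(1) → joint angles (θ0=180°, θ1=90°, e=1)
2. rotate(1, 180) → joint angles (θ0=180°, θ1=270°, e=1)
no 1-step plan works, so 2 is optimal.

extend(1), rotate(1, 180)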